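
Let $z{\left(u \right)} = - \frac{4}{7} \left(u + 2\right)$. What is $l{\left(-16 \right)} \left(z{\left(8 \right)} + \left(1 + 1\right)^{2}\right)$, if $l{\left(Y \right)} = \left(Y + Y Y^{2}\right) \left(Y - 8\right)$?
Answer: $- \frac{1184256}{7} \approx -1.6918 \cdot 10^{5}$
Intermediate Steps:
$l{\left(Y \right)} = \left(-8 + Y\right) \left(Y + Y^{3}\right)$ ($l{\left(Y \right)} = \left(Y + Y^{3}\right) \left(-8 + Y\right) = \left(-8 + Y\right) \left(Y + Y^{3}\right)$)
$z{\left(u \right)} = - \frac{8}{7} - \frac{4 u}{7}$ ($z{\left(u \right)} = \left(-4\right) \frac{1}{7} \left(2 + u\right) = - \frac{4 \left(2 + u\right)}{7} = - \frac{8}{7} - \frac{4 u}{7}$)
$l{\left(-16 \right)} \left(z{\left(8 \right)} + \left(1 + 1\right)^{2}\right) = - 16 \left(-8 - 16 + \left(-16\right)^{3} - 8 \left(-16\right)^{2}\right) \left(\left(- \frac{8}{7} - \frac{32}{7}\right) + \left(1 + 1\right)^{2}\right) = - 16 \left(-8 - 16 - 4096 - 2048\right) \left(\left(- \frac{8}{7} - \frac{32}{7}\right) + 2^{2}\right) = - 16 \left(-8 - 16 - 4096 - 2048\right) \left(- \frac{40}{7} + 4\right) = \left(-16\right) \left(-6168\right) \left(- \frac{12}{7}\right) = 98688 \left(- \frac{12}{7}\right) = - \frac{1184256}{7}$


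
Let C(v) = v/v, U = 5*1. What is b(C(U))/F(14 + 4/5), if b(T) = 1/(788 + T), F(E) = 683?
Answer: 1/538887 ≈ 1.8557e-6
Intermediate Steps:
U = 5
C(v) = 1
b(C(U))/F(14 + 4/5) = 1/((788 + 1)*683) = (1/683)/789 = (1/789)*(1/683) = 1/538887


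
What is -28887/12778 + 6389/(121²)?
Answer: -341295925/187082698 ≈ -1.8243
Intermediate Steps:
-28887/12778 + 6389/(121²) = -28887*1/12778 + 6389/14641 = -28887/12778 + 6389*(1/14641) = -28887/12778 + 6389/14641 = -341295925/187082698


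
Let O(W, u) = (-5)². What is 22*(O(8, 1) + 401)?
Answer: 9372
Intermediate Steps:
O(W, u) = 25
22*(O(8, 1) + 401) = 22*(25 + 401) = 22*426 = 9372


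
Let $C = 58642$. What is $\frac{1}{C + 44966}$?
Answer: $\frac{1}{103608} \approx 9.6518 \cdot 10^{-6}$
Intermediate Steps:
$\frac{1}{C + 44966} = \frac{1}{58642 + 44966} = \frac{1}{103608}$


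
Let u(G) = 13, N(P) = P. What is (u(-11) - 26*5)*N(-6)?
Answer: 702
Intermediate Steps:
(u(-11) - 26*5)*N(-6) = (13 - 26*5)*(-6) = (13 - 130)*(-6) = -117*(-6) = 702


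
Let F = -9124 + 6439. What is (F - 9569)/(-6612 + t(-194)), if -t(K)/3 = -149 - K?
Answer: 12254/6747 ≈ 1.8162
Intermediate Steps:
F = -2685
t(K) = 447 + 3*K (t(K) = -3*(-149 - K) = 447 + 3*K)
(F - 9569)/(-6612 + t(-194)) = (-2685 - 9569)/(-6612 + (447 + 3*(-194))) = -12254/(-6612 + (447 - 582)) = -12254/(-6612 - 135) = -12254/(-6747) = -12254*(-1/6747) = 12254/6747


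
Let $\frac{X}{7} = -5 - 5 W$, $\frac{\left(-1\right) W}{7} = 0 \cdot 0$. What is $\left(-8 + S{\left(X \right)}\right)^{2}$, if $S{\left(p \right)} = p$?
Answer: $1849$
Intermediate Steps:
$W = 0$ ($W = - 7 \cdot 0 \cdot 0 = \left(-7\right) 0 = 0$)
$X = -35$ ($X = 7 \left(-5 - 0\right) = 7 \left(-5 + 0\right) = 7 \left(-5\right) = -35$)
$\left(-8 + S{\left(X \right)}\right)^{2} = \left(-8 - 35\right)^{2} = \left(-43\right)^{2} = 1849$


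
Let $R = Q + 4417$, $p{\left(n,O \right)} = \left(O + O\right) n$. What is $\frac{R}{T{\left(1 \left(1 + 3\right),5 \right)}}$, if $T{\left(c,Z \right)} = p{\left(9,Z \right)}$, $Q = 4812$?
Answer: $\frac{9229}{90} \approx 102.54$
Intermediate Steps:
$p{\left(n,O \right)} = 2 O n$
$T{\left(c,Z \right)} = 18 Z$ ($T{\left(c,Z \right)} = 2 Z 9 = 18 Z$)
$R = 9229$ ($R = 4812 + 4417 = 9229$)
$\frac{R}{T{\left(1 \left(1 + 3\right),5 \right)}} = \frac{9229}{18 \cdot 5} = \frac{9229}{90}$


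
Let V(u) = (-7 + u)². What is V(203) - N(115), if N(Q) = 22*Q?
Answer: 35886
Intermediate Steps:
V(203) - N(115) = (-7 + 203)² - 22*115 = 196² - 1*2530 = 38416 - 2530 = 35886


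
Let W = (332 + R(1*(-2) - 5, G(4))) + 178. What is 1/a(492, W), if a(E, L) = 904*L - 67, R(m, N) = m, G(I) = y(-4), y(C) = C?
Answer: 1/454645 ≈ 2.1995e-6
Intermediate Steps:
G(I) = -4
W = 503 (W = (332 + (1*(-2) - 5)) + 178 = (332 + (-2 - 5)) + 178 = (332 - 7) + 178 = 325 + 178 = 503)
a(E, L) = -67 + 904*L
1/a(492, W) = 1/(-67 + 904*503) = 1/(-67 + 454712) = 1/454645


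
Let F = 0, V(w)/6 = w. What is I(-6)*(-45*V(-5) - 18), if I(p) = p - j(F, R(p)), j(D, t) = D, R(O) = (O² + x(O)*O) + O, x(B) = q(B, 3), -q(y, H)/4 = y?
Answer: -7992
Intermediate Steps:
q(y, H) = -4*y
x(B) = -4*B
V(w) = 6*w
R(O) = O - 3*O² (R(O) = (O² + (-4*O)*O) + O = (O² - 4*O²) + O = -3*O² + O = O - 3*O²)
I(p) = p (I(p) = p - 1*0 = p + 0 = p)
I(-6)*(-45*V(-5) - 18) = -6*(-270*(-5) - 18) = -6*(-45*(-30) - 18) = -6*(1350 - 18) = -6*1332 = -7992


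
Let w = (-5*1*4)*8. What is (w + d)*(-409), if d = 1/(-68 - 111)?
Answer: 11714169/179 ≈ 65442.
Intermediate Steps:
w = -160 (w = -5*4*8 = -20*8 = -160)
d = -1/179 (d = 1/(-179) = -1/179 ≈ -0.0055866)
(w + d)*(-409) = (-160 - 1/179)*(-409) = -28641/179*(-409) = 11714169/179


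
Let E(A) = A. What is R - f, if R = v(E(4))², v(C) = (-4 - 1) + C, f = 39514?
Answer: -39513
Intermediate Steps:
v(C) = -5 + C
R = 1 (R = (-5 + 4)² = (-1)² = 1)
R - f = 1 - 1*39514 = 1 - 39514 = -39513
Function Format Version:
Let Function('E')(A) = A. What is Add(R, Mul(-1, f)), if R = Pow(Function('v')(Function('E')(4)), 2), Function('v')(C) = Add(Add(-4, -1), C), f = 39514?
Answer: -39513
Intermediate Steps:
Function('v')(C) = Add(-5, C)
R = 1 (R = Pow(Add(-5, 4), 2) = Pow(-1, 2) = 1)
Add(R, Mul(-1, f)) = Add(1, Mul(-1, 39514)) = Add(1, -39514) = -39513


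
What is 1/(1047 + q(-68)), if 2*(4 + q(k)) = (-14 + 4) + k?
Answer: 1/1004 ≈ 0.00099602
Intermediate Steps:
q(k) = -9 + k/2 (q(k) = -4 + ((-14 + 4) + k)/2 = -4 + (-10 + k)/2 = -4 + (-5 + k/2) = -9 + k/2)
1/(1047 + q(-68)) = 1/(1047 + (-9 + (½)*(-68))) = 1/(1047 + (-9 - 34)) = 1/(1047 - 43) = 1/1004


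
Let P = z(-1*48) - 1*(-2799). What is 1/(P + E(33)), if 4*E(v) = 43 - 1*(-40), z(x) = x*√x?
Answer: 45116/128985313 + 3072*I*√3/128985313 ≈ 0.00034978 + 4.1252e-5*I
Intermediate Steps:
z(x) = x^(3/2)
P = 2799 - 192*I*√3 (P = (-1*48)^(3/2) - 1*(-2799) = (-48)^(3/2) + 2799 = -192*I*√3 + 2799 = 2799 - 192*I*√3 ≈ 2799.0 - 332.55*I)
E(v) = 83/4 (E(v) = (43 - 1*(-40))/4 = (43 + 40)/4 = (¼)*83 = 83/4)
1/(P + E(33)) = 1/((2799 - 192*I*√3) + 83/4) = 1/(11279/4 - 192*I*√3)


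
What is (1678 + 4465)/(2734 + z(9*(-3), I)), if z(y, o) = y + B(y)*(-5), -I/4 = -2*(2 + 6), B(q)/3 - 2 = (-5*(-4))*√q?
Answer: 16444811/9596329 + 5528700*I*√3/9596329 ≈ 1.7137 + 0.99788*I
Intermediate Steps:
B(q) = 6 + 60*√q (B(q) = 6 + 3*((-5*(-4))*√q) = 6 + 3*(20*√q) = 6 + 60*√q)
I = 64 (I = -(-8)*(2 + 6) = -(-8)*8 = -4*(-16) = 64)
z(y, o) = -30 + y - 300*√y (z(y, o) = y + (6 + 60*√y)*(-5) = y + (-30 - 300*√y) = -30 + y - 300*√y)
(1678 + 4465)/(2734 + z(9*(-3), I)) = (1678 + 4465)/(2734 + (-30 + 9*(-3) - 300*3*I*√3)) = 6143/(2734 + (-30 - 27 - 900*I*√3)) = 6143/(2734 + (-57 - 900*I*√3)) = 6143/(2677 - 900*I*√3)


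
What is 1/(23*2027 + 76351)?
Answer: 1/122972 ≈ 8.1319e-6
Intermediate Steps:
1/(23*2027 + 76351) = 1/(46621 + 76351) = 1/122972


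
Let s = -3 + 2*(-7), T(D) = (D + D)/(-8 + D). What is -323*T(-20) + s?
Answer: -3349/7 ≈ -478.43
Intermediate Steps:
T(D) = 2*D/(-8 + D) (T(D) = (2*D)/(-8 + D) = 2*D/(-8 + D))
s = -17 (s = -3 - 14 = -17)
-323*T(-20) + s = -646*(-20)/(-8 - 20) - 17 = -646*(-20)/(-28) - 17 = -646*(-20)*(-1)/28 - 17 = -323*10/7 - 17 = -3230/7 - 17 = -3349/7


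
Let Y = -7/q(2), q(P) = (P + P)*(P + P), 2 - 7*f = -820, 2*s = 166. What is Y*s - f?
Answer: -17219/112 ≈ -153.74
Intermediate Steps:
s = 83 (s = (½)*166 = 83)
f = 822/7 (f = 2/7 - ⅐*(-820) = 2/7 + 820/7 = 822/7 ≈ 117.43)
q(P) = 4*P² (q(P) = (2*P)*(2*P) = 4*P²)
Y = -7/16 (Y = -7/(4*2²) = -7/(4*4) = -7/16 ≈ -0.43750)
Y*s - f = -7/16*83 - 1*822/7 = -581/16 - 822/7 = -17219/112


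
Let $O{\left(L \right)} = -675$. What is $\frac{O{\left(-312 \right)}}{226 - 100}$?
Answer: $- \frac{75}{14} \approx -5.3571$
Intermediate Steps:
$\frac{O{\left(-312 \right)}}{226 - 100} = - \frac{675}{226 - 100} = - \frac{675}{126} = \left(-675\right) \frac{1}{126} = - \frac{75}{14}$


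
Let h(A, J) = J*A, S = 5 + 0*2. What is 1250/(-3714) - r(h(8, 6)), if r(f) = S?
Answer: -9910/1857 ≈ -5.3366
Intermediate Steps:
S = 5 (S = 5 + 0 = 5)
h(A, J) = A*J
r(f) = 5
1250/(-3714) - r(h(8, 6)) = 1250/(-3714) - 1*5 = 1250*(-1/3714) - 5 = -625/1857 - 5 = -9910/1857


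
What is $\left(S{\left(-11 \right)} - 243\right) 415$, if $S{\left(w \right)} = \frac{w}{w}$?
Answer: $-100430$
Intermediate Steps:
$S{\left(w \right)} = 1$
$\left(S{\left(-11 \right)} - 243\right) 415 = \left(1 - 243\right) 415 = \left(-242\right) 415 = -100430$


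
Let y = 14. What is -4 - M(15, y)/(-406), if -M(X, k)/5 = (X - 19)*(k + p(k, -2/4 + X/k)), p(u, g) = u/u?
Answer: -662/203 ≈ -3.2611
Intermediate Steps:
p(u, g) = 1
M(X, k) = -5*(1 + k)*(-19 + X) (M(X, k) = -5*(X - 19)*(k + 1) = -5*(-19 + X)*(1 + k) = -5*(1 + k)*(-19 + X))
-4 - M(15, y)/(-406) = -4 - (95 - 5*15 + 95*14 - 5*15*14)/(-406) = -4 - (95 - 75 + 1330 - 1050)*(-1)/406 = -4 - 300*(-1)/406 = -4 - 1*(-150/203) = -4 + 150/203 = -662/203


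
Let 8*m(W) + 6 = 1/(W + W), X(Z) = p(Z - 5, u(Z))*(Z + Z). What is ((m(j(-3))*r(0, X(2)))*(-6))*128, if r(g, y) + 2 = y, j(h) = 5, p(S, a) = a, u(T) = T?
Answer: 16992/5 ≈ 3398.4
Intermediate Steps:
X(Z) = 2*Z**2 (X(Z) = Z*(Z + Z) = Z*(2*Z) = 2*Z**2)
r(g, y) = -2 + y
m(W) = -3/4 + 1/(16*W) (m(W) = -3/4 + 1/(8*(W + W)) = -3/4 + 1/(8*((2*W))) = -3/4 + (1/(2*W))/8 = -3/4 + 1/(16*W))
((m(j(-3))*r(0, X(2)))*(-6))*128 = ((((1/16)*(1 - 12*5)/5)*(-2 + 2*2**2))*(-6))*128 = ((((1/16)*(1/5)*(1 - 60))*(-2 + 2*4))*(-6))*128 = ((((1/16)*(1/5)*(-59))*(-2 + 8))*(-6))*128 = (-59/80*6*(-6))*128 = -177/40*(-6)*128 = (531/20)*128 = 16992/5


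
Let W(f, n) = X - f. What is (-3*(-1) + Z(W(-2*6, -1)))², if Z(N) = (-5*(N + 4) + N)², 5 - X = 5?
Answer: 21409129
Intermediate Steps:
X = 0 (X = 5 - 1*5 = 5 - 5 = 0)
W(f, n) = -f (W(f, n) = 0 - f = -f)
Z(N) = (-20 - 4*N)² (Z(N) = (-5*(4 + N) + N)² = ((-20 - 5*N) + N)² = (-20 - 4*N)²)
(-3*(-1) + Z(W(-2*6, -1)))² = (-3*(-1) + 16*(5 - (-2)*6)²)² = (3 + 16*(5 - 1*(-12))²)² = (3 + 16*(5 + 12)²)² = (3 + 16*17²)² = (3 + 16*289)² = (3 + 4624)² = 4627² = 21409129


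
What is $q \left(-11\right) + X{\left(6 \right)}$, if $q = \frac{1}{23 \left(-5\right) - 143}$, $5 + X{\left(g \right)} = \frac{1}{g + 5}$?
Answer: $- \frac{13811}{2838} \approx -4.8665$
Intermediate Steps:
$X{\left(g \right)} = -5 + \frac{1}{5 + g}$ ($X{\left(g \right)} = -5 + \frac{1}{g + 5} = -5 + \frac{1}{5 + g}$)
$q = - \frac{1}{258}$ ($q = \frac{1}{-115 - 143} = \frac{1}{-258} = - \frac{1}{258} \approx -0.003876$)
$q \left(-11\right) + X{\left(6 \right)} = \left(- \frac{1}{258}\right) \left(-11\right) + \frac{-24 - 30}{5 + 6} = \frac{11}{258} + \frac{-24 - 30}{11} = \frac{11}{258} + \frac{1}{11} \left(-54\right) = \frac{11}{258} - \frac{54}{11} = - \frac{13811}{2838}$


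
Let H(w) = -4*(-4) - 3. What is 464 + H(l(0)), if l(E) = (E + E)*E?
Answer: 477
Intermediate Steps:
l(E) = 2*E² (l(E) = (2*E)*E = 2*E²)
H(w) = 13 (H(w) = 16 - 3 = 13)
464 + H(l(0)) = 464 + 13 = 477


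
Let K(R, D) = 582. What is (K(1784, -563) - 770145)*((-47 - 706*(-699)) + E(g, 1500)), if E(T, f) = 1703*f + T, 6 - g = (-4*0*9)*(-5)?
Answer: -2345591854539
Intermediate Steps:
g = 6 (g = 6 - -4*0*9*(-5) = 6 - 0*9*(-5) = 6 - 0*(-5) = 6 - 1*0 = 6 + 0 = 6)
E(T, f) = T + 1703*f
(K(1784, -563) - 770145)*((-47 - 706*(-699)) + E(g, 1500)) = (582 - 770145)*((-47 - 706*(-699)) + (6 + 1703*1500)) = -769563*((-47 + 493494) + (6 + 2554500)) = -769563*(493447 + 2554506) = -769563*3047953 = -2345591854539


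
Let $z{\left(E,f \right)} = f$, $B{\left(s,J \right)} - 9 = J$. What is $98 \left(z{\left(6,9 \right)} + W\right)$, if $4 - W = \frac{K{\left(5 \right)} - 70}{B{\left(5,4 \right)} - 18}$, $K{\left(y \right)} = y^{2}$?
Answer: $392$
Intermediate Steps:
$B{\left(s,J \right)} = 9 + J$
$W = -5$ ($W = 4 - \frac{5^{2} - 70}{\left(9 + 4\right) - 18} = 4 - \frac{25 - 70}{13 - 18} = 4 - - \frac{45}{-5} = 4 - \left(-45\right) \left(- \frac{1}{5}\right) = 4 - 9 = -5$)
$98 \left(z{\left(6,9 \right)} + W\right) = 98 \left(9 - 5\right) = 98 \cdot 4 = 392$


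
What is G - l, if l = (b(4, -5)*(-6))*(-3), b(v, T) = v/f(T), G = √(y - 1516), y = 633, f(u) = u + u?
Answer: 36/5 + I*√883 ≈ 7.2 + 29.715*I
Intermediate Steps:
f(u) = 2*u
G = I*√883 (G = √(633 - 1516) = √(-883) = I*√883 ≈ 29.715*I)
b(v, T) = v/(2*T) (b(v, T) = v/((2*T)) = v*(1/(2*T)) = v/(2*T))
l = -36/5 (l = (((½)*4/(-5))*(-6))*(-3) = (((½)*4*(-⅕))*(-6))*(-3) = -⅖*(-6)*(-3) = (12/5)*(-3) = -36/5 ≈ -7.2000)
G - l = I*√883 - 1*(-36/5) = I*√883 + 36/5 = 36/5 + I*√883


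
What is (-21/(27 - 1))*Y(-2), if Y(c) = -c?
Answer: -21/13 ≈ -1.6154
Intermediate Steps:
(-21/(27 - 1))*Y(-2) = (-21/(27 - 1))*(-1*(-2)) = -21/26*2 = -21/13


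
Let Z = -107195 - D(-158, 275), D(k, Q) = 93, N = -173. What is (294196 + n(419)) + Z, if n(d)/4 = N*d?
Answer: -103040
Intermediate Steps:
n(d) = -692*d (n(d) = 4*(-173*d) = -692*d)
Z = -107288 (Z = -107195 - 1*93 = -107195 - 93 = -107288)
(294196 + n(419)) + Z = (294196 - 692*419) - 107288 = (294196 - 289948) - 107288 = 4248 - 107288 = -103040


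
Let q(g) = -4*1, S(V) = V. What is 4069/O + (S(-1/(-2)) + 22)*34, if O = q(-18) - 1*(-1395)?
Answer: 82168/107 ≈ 767.92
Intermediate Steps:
q(g) = -4
O = 1391 (O = -4 - 1*(-1395) = -4 + 1395 = 1391)
4069/O + (S(-1/(-2)) + 22)*34 = 4069/1391 + (-1/(-2) + 22)*34 = 4069*(1/1391) + (-1*(-½) + 22)*34 = 313/107 + (½ + 22)*34 = 313/107 + (45/2)*34 = 313/107 + 765 = 82168/107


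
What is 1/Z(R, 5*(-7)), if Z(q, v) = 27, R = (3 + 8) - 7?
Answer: 1/27 ≈ 0.037037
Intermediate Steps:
R = 4 (R = 11 - 7 = 4)
1/Z(R, 5*(-7)) = 1/27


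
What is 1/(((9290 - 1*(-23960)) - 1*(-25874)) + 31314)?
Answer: 1/90438 ≈ 1.1057e-5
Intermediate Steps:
1/(((9290 - 1*(-23960)) - 1*(-25874)) + 31314) = 1/(((9290 + 23960) + 25874) + 31314) = 1/((33250 + 25874) + 31314) = 1/(59124 + 31314) = 1/90438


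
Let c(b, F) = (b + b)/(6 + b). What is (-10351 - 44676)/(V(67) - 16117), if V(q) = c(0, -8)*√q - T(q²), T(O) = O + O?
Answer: 7861/3585 ≈ 2.1927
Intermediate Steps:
c(b, F) = 2*b/(6 + b) (c(b, F) = (2*b)/(6 + b) = 2*b/(6 + b))
T(O) = 2*O
V(q) = -2*q² (V(q) = (2*0/(6 + 0))*√q - 2*q² = (2*0/6)*√q - 2*q² = (2*0*(⅙))*√q - 2*q² = 0*√q - 2*q² = 0 - 2*q² = -2*q²)
(-10351 - 44676)/(V(67) - 16117) = (-10351 - 44676)/(-2*67² - 16117) = -55027/(-2*4489 - 16117) = -55027/(-8978 - 16117) = -55027/(-25095) = -55027*(-1/25095) = 7861/3585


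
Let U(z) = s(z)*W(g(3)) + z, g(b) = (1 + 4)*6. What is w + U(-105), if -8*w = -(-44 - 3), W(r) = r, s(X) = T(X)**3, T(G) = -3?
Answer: -7367/8 ≈ -920.88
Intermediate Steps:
g(b) = 30 (g(b) = 5*6 = 30)
s(X) = -27 (s(X) = (-3)**3 = -27)
w = -47/8 (w = -(-1)*(-44 - 3)/8 = -(-1)*(-47)/8 = -1/8*47 = -47/8 ≈ -5.8750)
U(z) = -810 + z (U(z) = -27*30 + z = -810 + z)
w + U(-105) = -47/8 + (-810 - 105) = -47/8 - 915 = -7367/8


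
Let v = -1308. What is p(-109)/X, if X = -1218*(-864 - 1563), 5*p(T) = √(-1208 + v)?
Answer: I*√629/7390215 ≈ 3.3937e-6*I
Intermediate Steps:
p(T) = 2*I*√629/5 (p(T) = √(-1208 - 1308)/5 = √(-2516)/5 = (2*I*√629)/5 = 2*I*√629/5)
X = 2956086 (X = -1218*(-2427) = 2956086)
p(-109)/X = (2*I*√629/5)/2956086 = (2*I*√629/5)*(1/2956086) = I*√629/7390215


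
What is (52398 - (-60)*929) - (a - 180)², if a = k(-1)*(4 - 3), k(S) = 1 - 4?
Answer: 74649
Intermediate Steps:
k(S) = -3
a = -3 (a = -3*(4 - 3) = -3*1 = -3)
(52398 - (-60)*929) - (a - 180)² = (52398 - (-60)*929) - (-3 - 180)² = (52398 - 1*(-55740)) - 1*(-183)² = (52398 + 55740) - 1*33489 = 108138 - 33489 = 74649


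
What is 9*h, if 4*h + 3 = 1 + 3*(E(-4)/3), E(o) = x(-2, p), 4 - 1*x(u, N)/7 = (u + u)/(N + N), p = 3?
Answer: 69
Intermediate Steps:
x(u, N) = 28 - 7*u/N (x(u, N) = 28 - 7*(u + u)/(N + N) = 28 - 7*2*u/(2*N) = 28 - 7*2*u*1/(2*N) = 28 - 7*u/N)
E(o) = 98/3 (E(o) = 28 - 7*(-2)/3 = 28 - 7*(-2)*⅓ = 28 + 14/3 = 98/3)
h = 23/3 (h = -¾ + (1 + 3*((98/3)/3))/4 = -¾ + (1 + 3*((98/3)*(⅓)))/4 = -¾ + (1 + 3*(98/9))/4 = -¾ + (1 + 98/3)/4 = -¾ + (¼)*(101/3) = -¾ + 101/12 = 23/3 ≈ 7.6667)
9*h = 9*(23/3) = 69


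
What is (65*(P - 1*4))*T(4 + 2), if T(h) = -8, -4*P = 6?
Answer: 2860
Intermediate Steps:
P = -3/2 (P = -¼*6 = -3/2 ≈ -1.5000)
(65*(P - 1*4))*T(4 + 2) = (65*(-3/2 - 1*4))*(-8) = (65*(-3/2 - 4))*(-8) = (65*(-11/2))*(-8) = -715/2*(-8) = 2860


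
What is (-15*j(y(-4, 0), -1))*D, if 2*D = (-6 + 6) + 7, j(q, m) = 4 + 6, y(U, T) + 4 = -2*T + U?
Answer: -525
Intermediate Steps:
y(U, T) = -4 + U - 2*T (y(U, T) = -4 + (-2*T + U) = -4 + (U - 2*T) = -4 + U - 2*T)
j(q, m) = 10
D = 7/2 (D = ((-6 + 6) + 7)/2 = (0 + 7)/2 = (½)*7 = 7/2 ≈ 3.5000)
(-15*j(y(-4, 0), -1))*D = -15*10*(7/2) = -150*7/2 = -525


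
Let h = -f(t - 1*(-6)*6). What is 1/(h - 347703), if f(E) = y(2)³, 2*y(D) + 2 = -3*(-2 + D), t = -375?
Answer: -1/347702 ≈ -2.8760e-6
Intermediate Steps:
y(D) = 2 - 3*D/2 (y(D) = -1 + (-3*(-2 + D))/2 = -1 + (6 - 3*D)/2 = -1 + (3 - 3*D/2) = 2 - 3*D/2)
f(E) = -1 (f(E) = (2 - 3/2*2)³ = (2 - 3)³ = (-1)³ = -1)
h = 1 (h = -1*(-1) = 1)
1/(h - 347703) = 1/(1 - 347703) = 1/(-347702) = -1/347702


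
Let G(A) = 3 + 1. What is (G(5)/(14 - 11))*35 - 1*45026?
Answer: -134938/3 ≈ -44979.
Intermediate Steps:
G(A) = 4
(G(5)/(14 - 11))*35 - 1*45026 = (4/(14 - 11))*35 - 1*45026 = (4/3)*35 - 45026 = 140/3 - 45026 = -134938/3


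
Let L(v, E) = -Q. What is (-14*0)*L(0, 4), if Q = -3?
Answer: 0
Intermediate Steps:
L(v, E) = 3 (L(v, E) = -1*(-3) = 3)
(-14*0)*L(0, 4) = -14*0*3 = 0*3 = 0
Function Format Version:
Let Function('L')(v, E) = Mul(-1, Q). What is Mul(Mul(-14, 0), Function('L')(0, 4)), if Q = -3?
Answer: 0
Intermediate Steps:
Function('L')(v, E) = 3 (Function('L')(v, E) = Mul(-1, -3) = 3)
Mul(Mul(-14, 0), Function('L')(0, 4)) = Mul(Mul(-14, 0), 3) = Mul(0, 3) = 0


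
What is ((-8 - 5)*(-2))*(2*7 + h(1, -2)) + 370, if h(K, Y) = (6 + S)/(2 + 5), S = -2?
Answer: 5242/7 ≈ 748.86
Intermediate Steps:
h(K, Y) = 4/7 (h(K, Y) = (6 - 2)/(2 + 5) = 4/7)
((-8 - 5)*(-2))*(2*7 + h(1, -2)) + 370 = ((-8 - 5)*(-2))*(2*7 + 4/7) + 370 = (-13*(-2))*(14 + 4/7) + 370 = 26*(102/7) + 370 = 2652/7 + 370 = 5242/7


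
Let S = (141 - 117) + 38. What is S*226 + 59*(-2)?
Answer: 13894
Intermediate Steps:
S = 62 (S = 24 + 38 = 62)
S*226 + 59*(-2) = 62*226 + 59*(-2) = 14012 - 118 = 13894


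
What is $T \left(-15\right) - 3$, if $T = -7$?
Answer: $102$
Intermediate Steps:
$T \left(-15\right) - 3 = \left(-7\right) \left(-15\right) - 3 = 105 - 3 = 102$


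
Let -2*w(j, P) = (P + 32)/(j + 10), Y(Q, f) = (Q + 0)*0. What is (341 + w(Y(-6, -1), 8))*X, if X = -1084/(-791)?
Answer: 3252/7 ≈ 464.57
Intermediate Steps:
Y(Q, f) = 0 (Y(Q, f) = Q*0 = 0)
w(j, P) = -(32 + P)/(2*(10 + j)) (w(j, P) = -(P + 32)/(2*(j + 10)) = -(32 + P)/(2*(10 + j)))
X = 1084/791 (X = -1084*(-1/791) = 1084/791 ≈ 1.3704)
(341 + w(Y(-6, -1), 8))*X = (341 + (-32 - 1*8)/(2*(10 + 0)))*(1084/791) = (341 + (½)*(-32 - 8)/10)*(1084/791) = (341 + (½)*(⅒)*(-40))*(1084/791) = (341 - 2)*(1084/791) = 339*(1084/791) = 3252/7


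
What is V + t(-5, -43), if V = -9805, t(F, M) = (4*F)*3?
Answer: -9865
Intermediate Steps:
t(F, M) = 12*F
V + t(-5, -43) = -9805 + 12*(-5) = -9805 - 60 = -9865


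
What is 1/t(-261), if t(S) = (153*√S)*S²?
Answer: -I*√29/906758631 ≈ -5.9389e-9*I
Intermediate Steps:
t(S) = 153*S^(5/2)
1/t(-261) = 1/(153*(-261)^(5/2)) = 1/(153*(204363*I*√29)) = 1/(31267539*I*√29) = -I*√29/906758631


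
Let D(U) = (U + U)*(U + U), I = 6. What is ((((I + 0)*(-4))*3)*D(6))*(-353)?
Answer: 3659904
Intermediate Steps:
D(U) = 4*U**2 (D(U) = (2*U)*(2*U) = 4*U**2)
((((I + 0)*(-4))*3)*D(6))*(-353) = ((((6 + 0)*(-4))*3)*(4*6**2))*(-353) = (((6*(-4))*3)*(4*36))*(-353) = (-24*3*144)*(-353) = -72*144*(-353) = -10368*(-353) = 3659904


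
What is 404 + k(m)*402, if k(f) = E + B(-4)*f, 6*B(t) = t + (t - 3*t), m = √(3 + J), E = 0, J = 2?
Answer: 404 + 268*√5 ≈ 1003.3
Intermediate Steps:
m = √5 (m = √(3 + 2) = √5 ≈ 2.2361)
B(t) = -t/6 (B(t) = (t + (t - 3*t))/6 = (t - 2*t)/6 = (-t)/6 = -t/6)
k(f) = 2*f/3 (k(f) = 0 + (-⅙*(-4))*f = 0 + 2*f/3 = 2*f/3)
404 + k(m)*402 = 404 + (2*√5/3)*402 = 404 + 268*√5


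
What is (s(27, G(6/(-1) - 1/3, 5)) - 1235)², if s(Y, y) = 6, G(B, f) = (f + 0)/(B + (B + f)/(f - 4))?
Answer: 1510441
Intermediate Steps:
G(B, f) = f/(B + (B + f)/(-4 + f))
(s(27, G(6/(-1) - 1/3, 5)) - 1235)² = (6 - 1235)² = (-1229)² = 1510441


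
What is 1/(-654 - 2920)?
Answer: -1/3574 ≈ -0.00027980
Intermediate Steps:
1/(-654 - 2920) = 1/(-3574) = -1/3574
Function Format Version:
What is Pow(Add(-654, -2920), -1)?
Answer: Rational(-1, 3574) ≈ -0.00027980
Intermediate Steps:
Pow(Add(-654, -2920), -1) = Pow(-3574, -1) = Rational(-1, 3574)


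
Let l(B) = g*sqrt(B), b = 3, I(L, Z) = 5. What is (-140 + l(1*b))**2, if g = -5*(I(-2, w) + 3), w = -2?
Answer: 24400 + 11200*sqrt(3) ≈ 43799.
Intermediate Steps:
g = -40 (g = -5*(5 + 3) = -5*8 = -40)
l(B) = -40*sqrt(B)
(-140 + l(1*b))**2 = (-140 - 40*sqrt(3))**2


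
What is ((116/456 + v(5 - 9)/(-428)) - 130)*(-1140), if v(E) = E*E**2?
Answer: 15808130/107 ≈ 1.4774e+5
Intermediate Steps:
v(E) = E**3
((116/456 + v(5 - 9)/(-428)) - 130)*(-1140) = ((116/456 + (5 - 9)**3/(-428)) - 130)*(-1140) = ((116*(1/456) + (-4)**3*(-1/428)) - 130)*(-1140) = ((29/114 - 64*(-1/428)) - 130)*(-1140) = ((29/114 + 16/107) - 130)*(-1140) = (4927/12198 - 130)*(-1140) = -1580813/12198*(-1140) = 15808130/107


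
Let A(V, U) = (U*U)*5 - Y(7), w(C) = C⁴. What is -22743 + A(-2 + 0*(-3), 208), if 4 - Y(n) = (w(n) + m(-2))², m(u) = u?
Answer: 5948774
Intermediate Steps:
Y(n) = 4 - (-2 + n⁴)² (Y(n) = 4 - (n⁴ - 2)² = 4 - (-2 + n⁴)²)
A(V, U) = 5755197 + 5*U² (A(V, U) = (U*U)*5 - (4 - (-2 + 7⁴)²) = U²*5 - (4 - (-2 + 2401)²) = 5*U² - (4 - 1*2399²) = 5*U² - (4 - 1*5755201) = 5*U² - (4 - 5755201) = 5*U² - 1*(-5755197) = 5*U² + 5755197 = 5755197 + 5*U²)
-22743 + A(-2 + 0*(-3), 208) = -22743 + (5755197 + 5*208²) = -22743 + (5755197 + 5*43264) = -22743 + (5755197 + 216320) = -22743 + 5971517 = 5948774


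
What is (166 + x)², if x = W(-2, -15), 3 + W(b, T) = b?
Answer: 25921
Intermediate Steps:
W(b, T) = -3 + b
x = -5 (x = -3 - 2 = -5)
(166 + x)² = (166 - 5)² = 161² = 25921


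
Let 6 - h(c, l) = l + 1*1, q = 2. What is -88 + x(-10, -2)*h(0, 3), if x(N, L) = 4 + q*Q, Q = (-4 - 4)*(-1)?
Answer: -48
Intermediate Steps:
h(c, l) = 5 - l (h(c, l) = 6 - (l + 1*1) = 6 - (l + 1) = 6 - (1 + l) = 6 + (-1 - l) = 5 - l)
Q = 8 (Q = -8*(-1) = 8)
x(N, L) = 20 (x(N, L) = 4 + 2*8 = 4 + 16 = 20)
-88 + x(-10, -2)*h(0, 3) = -88 + 20*(5 - 1*3) = -88 + 20*(5 - 3) = -88 + 20*2 = -88 + 40 = -48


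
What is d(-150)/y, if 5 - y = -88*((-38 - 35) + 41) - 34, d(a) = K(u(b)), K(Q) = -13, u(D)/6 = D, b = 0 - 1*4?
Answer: 13/2777 ≈ 0.0046813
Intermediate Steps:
b = -4 (b = 0 - 4 = -4)
u(D) = 6*D
d(a) = -13
y = -2777 (y = 5 - (-88*((-38 - 35) + 41) - 34) = 5 - (-88*(-73 + 41) - 34) = 5 - (-88*(-32) - 34) = 5 - (2816 - 34) = 5 - 1*2782 = 5 - 2782 = -2777)
d(-150)/y = -13/(-2777) = -13*(-1/2777) = 13/2777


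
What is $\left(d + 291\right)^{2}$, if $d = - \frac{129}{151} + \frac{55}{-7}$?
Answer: $\frac{89030027641}{1117249} \approx 79687.0$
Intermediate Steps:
$d = - \frac{9208}{1057}$ ($d = \left(-129\right) \frac{1}{151} + 55 \left(- \frac{1}{7}\right) = - \frac{129}{151} - \frac{55}{7} = - \frac{9208}{1057} \approx -8.7114$)
$\left(d + 291\right)^{2} = \left(- \frac{9208}{1057} + 291\right)^{2} = \left(\frac{298379}{1057}\right)^{2} = \frac{89030027641}{1117249}$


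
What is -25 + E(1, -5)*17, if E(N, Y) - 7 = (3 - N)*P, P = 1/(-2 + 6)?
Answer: 205/2 ≈ 102.50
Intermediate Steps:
P = 1/4 ≈ 0.25000
E(N, Y) = 31/4 - N/4 (E(N, Y) = 7 + (3 - N)*(1/4) = 7 + (3/4 - N/4) = 31/4 - N/4)
-25 + E(1, -5)*17 = -25 + (31/4 - 1/4*1)*17 = -25 + (31/4 - 1/4)*17 = -25 + (15/2)*17 = -25 + 255/2 = 205/2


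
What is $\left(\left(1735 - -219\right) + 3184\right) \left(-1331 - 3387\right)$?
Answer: $-24241084$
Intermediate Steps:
$\left(\left(1735 - -219\right) + 3184\right) \left(-1331 - 3387\right) = \left(\left(1735 + 219\right) + 3184\right) \left(-4718\right) = \left(1954 + 3184\right) \left(-4718\right) = 5138 \left(-4718\right) = -24241084$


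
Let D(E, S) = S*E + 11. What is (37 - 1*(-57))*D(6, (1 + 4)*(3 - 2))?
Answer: 3854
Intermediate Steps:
D(E, S) = 11 + E*S (D(E, S) = E*S + 11 = 11 + E*S)
(37 - 1*(-57))*D(6, (1 + 4)*(3 - 2)) = (37 - 1*(-57))*(11 + 6*((1 + 4)*(3 - 2))) = (37 + 57)*(11 + 6*(5*1)) = 94*(11 + 6*5) = 94*(11 + 30) = 94*41 = 3854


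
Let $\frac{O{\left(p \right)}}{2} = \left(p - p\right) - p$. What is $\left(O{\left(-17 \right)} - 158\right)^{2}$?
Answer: $15376$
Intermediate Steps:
$O{\left(p \right)} = - 2 p$ ($O{\left(p \right)} = 2 \left(\left(p - p\right) - p\right) = 2 \left(0 - p\right) = 2 \left(- p\right) = - 2 p$)
$\left(O{\left(-17 \right)} - 158\right)^{2} = \left(\left(-2\right) \left(-17\right) - 158\right)^{2} = \left(34 - 158\right)^{2} = \left(-124\right)^{2} = 15376$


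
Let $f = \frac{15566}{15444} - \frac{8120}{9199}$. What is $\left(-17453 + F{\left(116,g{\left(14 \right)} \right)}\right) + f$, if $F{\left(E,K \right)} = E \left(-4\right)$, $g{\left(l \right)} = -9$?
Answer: $- \frac{1272719432549}{71034678} \approx -17917.0$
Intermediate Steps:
$f = \frac{8893177}{71034678}$ ($f = 15566 \cdot \frac{1}{15444} - \frac{8120}{9199} = \frac{7783}{7722} - \frac{8120}{9199} = \frac{8893177}{71034678} \approx 0.12519$)
$F{\left(E,K \right)} = - 4 E$
$\left(-17453 + F{\left(116,g{\left(14 \right)} \right)}\right) + f = \left(-17453 - 464\right) + \frac{8893177}{71034678} = -17917 + \frac{8893177}{71034678} = - \frac{1272719432549}{71034678}$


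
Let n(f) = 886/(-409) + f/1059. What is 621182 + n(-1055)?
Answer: 269051811073/433131 ≈ 6.2118e+5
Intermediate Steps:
n(f) = -886/409 + f/1059 (n(f) = 886*(-1/409) + f*(1/1059) = -886/409 + f/1059)
621182 + n(-1055) = 621182 + (-886/409 + (1/1059)*(-1055)) = 621182 + (-886/409 - 1055/1059) = 621182 - 1369769/433131 = 269051811073/433131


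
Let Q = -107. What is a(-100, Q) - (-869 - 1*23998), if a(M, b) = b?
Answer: 24760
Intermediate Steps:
a(-100, Q) - (-869 - 1*23998) = -107 - (-869 - 1*23998) = -107 - (-869 - 23998) = -107 - 1*(-24867) = -107 + 24867 = 24760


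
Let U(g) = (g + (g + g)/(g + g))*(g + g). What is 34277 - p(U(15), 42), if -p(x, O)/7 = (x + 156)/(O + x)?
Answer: 2982841/87 ≈ 34286.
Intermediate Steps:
U(g) = 2*g*(1 + g) (U(g) = (g + (2*g)/((2*g)))*(2*g) = (g + (2*g)*(1/(2*g)))*(2*g) = (g + 1)*(2*g) = (1 + g)*(2*g) = 2*g*(1 + g))
p(x, O) = -7*(156 + x)/(O + x) (p(x, O) = -7*(x + 156)/(O + x) = -7*(156 + x)/(O + x))
34277 - p(U(15), 42) = 34277 - 7*(-156 - 2*15*(1 + 15))/(42 + 2*15*(1 + 15)) = 34277 - 7*(-156 - 2*15*16)/(42 + 2*15*16) = 34277 - 7*(-156 - 1*480)/(42 + 480) = 34277 - 7*(-156 - 480)/522 = 34277 - 7*(-636)/522 = 34277 - 1*(-742/87) = 34277 + 742/87 = 2982841/87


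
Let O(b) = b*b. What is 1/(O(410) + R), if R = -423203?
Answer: -1/255103 ≈ -3.9200e-6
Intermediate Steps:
O(b) = b**2
1/(O(410) + R) = 1/(410**2 - 423203) = 1/(168100 - 423203) = 1/(-255103) = -1/255103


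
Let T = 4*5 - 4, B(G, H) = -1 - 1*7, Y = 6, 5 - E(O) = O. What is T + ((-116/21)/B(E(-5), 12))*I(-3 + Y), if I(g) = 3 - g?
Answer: 16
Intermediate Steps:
E(O) = 5 - O
B(G, H) = -8 (B(G, H) = -1 - 7 = -8)
T = 16 (T = 20 - 4 = 16)
T + ((-116/21)/B(E(-5), 12))*I(-3 + Y) = 16 + (-116/21/(-8))*(3 - (-3 + 6)) = 16 + (-116*1/21*(-⅛))*(3 - 1*3) = 16 + (-116/21*(-⅛))*(3 - 3) = 16 + (29/42)*0 = 16 + 0 = 16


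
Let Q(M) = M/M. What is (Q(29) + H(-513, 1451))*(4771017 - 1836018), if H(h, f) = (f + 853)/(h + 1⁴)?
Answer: -20544993/2 ≈ -1.0272e+7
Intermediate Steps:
H(h, f) = (853 + f)/(1 + h) (H(h, f) = (853 + f)/(h + 1) = (853 + f)/(1 + h))
Q(M) = 1
(Q(29) + H(-513, 1451))*(4771017 - 1836018) = (1 + (853 + 1451)/(1 - 513))*(4771017 - 1836018) = (1 + 2304/(-512))*2934999 = (1 - 1/512*2304)*2934999 = (1 - 9/2)*2934999 = -7/2*2934999 = -20544993/2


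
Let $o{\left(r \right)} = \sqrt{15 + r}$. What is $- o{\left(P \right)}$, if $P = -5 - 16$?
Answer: $- i \sqrt{6} \approx - 2.4495 i$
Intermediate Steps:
$P = -21$
$- o{\left(P \right)} = - \sqrt{15 - 21} = - \sqrt{-6} = - i \sqrt{6}$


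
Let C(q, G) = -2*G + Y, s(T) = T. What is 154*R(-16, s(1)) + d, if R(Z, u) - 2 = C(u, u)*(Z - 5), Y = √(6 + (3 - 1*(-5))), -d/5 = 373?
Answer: 4911 - 3234*√14 ≈ -7189.5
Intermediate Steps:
d = -1865 (d = -5*373 = -1865)
Y = √14 (Y = √(6 + (3 + 5)) = √(6 + 8) = √14 ≈ 3.7417)
C(q, G) = √14 - 2*G (C(q, G) = -2*G + √14 = √14 - 2*G)
R(Z, u) = 2 + (-5 + Z)*(√14 - 2*u) (R(Z, u) = 2 + (√14 - 2*u)*(Z - 5) = 2 + (√14 - 2*u)*(-5 + Z) = 2 + (-5 + Z)*(√14 - 2*u))
154*R(-16, s(1)) + d = 154*(2 - 5*√14 + 10*1 - 1*(-16)*(-√14 + 2*1)) - 1865 = 154*(2 - 5*√14 + 10 - 1*(-16)*(-√14 + 2)) - 1865 = 154*(2 - 5*√14 + 10 - 1*(-16)*(2 - √14)) - 1865 = 154*(2 - 5*√14 + 10 + (32 - 16*√14)) - 1865 = 154*(44 - 21*√14) - 1865 = (6776 - 3234*√14) - 1865 = 4911 - 3234*√14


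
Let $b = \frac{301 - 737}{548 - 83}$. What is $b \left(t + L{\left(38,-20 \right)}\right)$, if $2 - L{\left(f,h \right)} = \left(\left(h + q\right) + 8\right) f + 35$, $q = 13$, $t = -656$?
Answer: $\frac{316972}{465} \approx 681.66$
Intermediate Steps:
$L{\left(f,h \right)} = -33 - f \left(21 + h\right)$ ($L{\left(f,h \right)} = 2 - \left(\left(\left(h + 13\right) + 8\right) f + 35\right) = 2 - \left(\left(\left(13 + h\right) + 8\right) f + 35\right) = 2 - \left(\left(21 + h\right) f + 35\right) = 2 - \left(f \left(21 + h\right) + 35\right) = 2 - \left(35 + f \left(21 + h\right)\right) = -33 - f \left(21 + h\right)$)
$b = - \frac{436}{465} \approx -0.93763$
$b \left(t + L{\left(38,-20 \right)}\right) = - \frac{436 \left(-656 - \left(831 - 760\right)\right)}{465} = - \frac{436 \left(-656 - 71\right)}{465} = \left(- \frac{436}{465}\right) \left(-727\right) = \frac{316972}{465}$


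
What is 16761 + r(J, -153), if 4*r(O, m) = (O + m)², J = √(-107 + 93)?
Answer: 90439/4 - 153*I*√14/2 ≈ 22610.0 - 286.24*I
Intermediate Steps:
J = I*√14 (J = √(-14) = I*√14 ≈ 3.7417*I)
r(O, m) = (O + m)²/4
16761 + r(J, -153) = 16761 + (I*√14 - 153)²/4 = 16761 + (-153 + I*√14)²/4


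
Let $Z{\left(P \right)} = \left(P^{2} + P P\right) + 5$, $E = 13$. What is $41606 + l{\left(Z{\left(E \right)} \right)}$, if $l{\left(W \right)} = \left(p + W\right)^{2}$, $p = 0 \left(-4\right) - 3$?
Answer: $157206$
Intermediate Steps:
$p = -3$ ($p = 0 - 3 = -3$)
$Z{\left(P \right)} = 5 + 2 P^{2}$ ($Z{\left(P \right)} = \left(P^{2} + P^{2}\right) + 5 = 2 P^{2} + 5 = 5 + 2 P^{2}$)
$l{\left(W \right)} = \left(-3 + W\right)^{2}$
$41606 + l{\left(Z{\left(E \right)} \right)} = 41606 + \left(-3 + \left(5 + 2 \cdot 13^{2}\right)\right)^{2} = 41606 + \left(-3 + \left(5 + 2 \cdot 169\right)\right)^{2} = 41606 + \left(-3 + \left(5 + 338\right)\right)^{2} = 41606 + \left(-3 + 343\right)^{2} = 41606 + 340^{2} = 41606 + 115600 = 157206$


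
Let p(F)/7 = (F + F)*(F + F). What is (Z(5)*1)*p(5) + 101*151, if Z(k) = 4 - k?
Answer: 14551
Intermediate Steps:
p(F) = 28*F² (p(F) = 7*((F + F)*(F + F)) = 7*((2*F)*(2*F)) = 7*(4*F²) = 28*F²)
(Z(5)*1)*p(5) + 101*151 = ((4 - 1*5)*1)*(28*5²) + 101*151 = ((4 - 5)*1)*(28*25) + 15251 = -1*1*700 + 15251 = -1*700 + 15251 = -700 + 15251 = 14551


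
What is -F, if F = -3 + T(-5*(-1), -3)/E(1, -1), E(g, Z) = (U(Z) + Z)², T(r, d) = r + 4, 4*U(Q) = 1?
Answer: -13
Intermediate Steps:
U(Q) = ¼ (U(Q) = (¼)*1 = ¼)
T(r, d) = 4 + r
E(g, Z) = (¼ + Z)²
F = 13 (F = -3 + (4 - 5*(-1))/(((1 + 4*(-1))²/16)) = -3 + (4 + 5)/(((1 - 4)²/16)) = -3 + 9/((1/16)*(-3)²) = -3 + 9/((1/16)*9) = -3 + 9/(9/16) = -3 + (16/9)*9 = -3 + 16 = 13)
-F = -1*13 = -13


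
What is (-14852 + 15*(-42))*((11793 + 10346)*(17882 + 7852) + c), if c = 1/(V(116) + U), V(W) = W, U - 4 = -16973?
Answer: -148651597513706314/16853 ≈ -8.8205e+12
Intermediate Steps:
U = -16969 (U = 4 - 16973 = -16969)
c = -1/16853 (c = 1/(116 - 16969) = 1/(-16853) = -1/16853 ≈ -5.9337e-5)
(-14852 + 15*(-42))*((11793 + 10346)*(17882 + 7852) + c) = (-14852 + 15*(-42))*((11793 + 10346)*(17882 + 7852) - 1/16853) = (-14852 - 630)*(22139*25734 - 1/16853) = -15482*(569725026 - 1/16853) = -15482*9601575863177/16853 = -148651597513706314/16853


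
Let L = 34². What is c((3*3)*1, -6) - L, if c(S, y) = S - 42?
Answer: -1189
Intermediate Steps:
c(S, y) = -42 + S
L = 1156
c((3*3)*1, -6) - L = (-42 + (3*3)*1) - 1*1156 = (-42 + 9*1) - 1156 = (-42 + 9) - 1156 = -33 - 1156 = -1189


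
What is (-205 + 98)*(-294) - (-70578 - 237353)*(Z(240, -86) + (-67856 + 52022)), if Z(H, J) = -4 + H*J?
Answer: -11232675560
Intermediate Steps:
(-205 + 98)*(-294) - (-70578 - 237353)*(Z(240, -86) + (-67856 + 52022)) = (-205 + 98)*(-294) - (-70578 - 237353)*((-4 + 240*(-86)) + (-67856 + 52022)) = -107*(-294) - (-307931)*((-4 - 20640) - 15834) = 31458 - (-307931)*(-20644 - 15834) = 31458 - (-307931)*(-36478) = 31458 - 1*11232707018 = 31458 - 11232707018 = -11232675560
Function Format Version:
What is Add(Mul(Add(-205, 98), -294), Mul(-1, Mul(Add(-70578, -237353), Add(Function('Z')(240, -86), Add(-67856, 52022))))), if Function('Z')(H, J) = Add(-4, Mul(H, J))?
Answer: -11232675560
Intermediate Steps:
Add(Mul(Add(-205, 98), -294), Mul(-1, Mul(Add(-70578, -237353), Add(Function('Z')(240, -86), Add(-67856, 52022))))) = Add(Mul(Add(-205, 98), -294), Mul(-1, Mul(Add(-70578, -237353), Add(Add(-4, Mul(240, -86)), Add(-67856, 52022))))) = Add(Mul(-107, -294), Mul(-1, Mul(-307931, Add(Add(-4, -20640), -15834)))) = Add(31458, Mul(-1, Mul(-307931, Add(-20644, -15834)))) = Add(31458, Mul(-1, Mul(-307931, -36478))) = Add(31458, Mul(-1, 11232707018)) = Add(31458, -11232707018) = -11232675560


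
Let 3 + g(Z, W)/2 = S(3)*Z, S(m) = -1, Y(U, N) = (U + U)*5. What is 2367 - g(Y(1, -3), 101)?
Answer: 2393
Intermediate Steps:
Y(U, N) = 10*U (Y(U, N) = (2*U)*5 = 10*U)
g(Z, W) = -6 - 2*Z (g(Z, W) = -6 + 2*(-Z) = -6 - 2*Z)
2367 - g(Y(1, -3), 101) = 2367 - (-6 - 20) = 2367 - 1*(-26) = 2367 + 26 = 2393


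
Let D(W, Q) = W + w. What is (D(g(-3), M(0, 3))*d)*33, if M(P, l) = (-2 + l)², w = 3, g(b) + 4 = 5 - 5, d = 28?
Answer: -924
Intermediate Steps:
g(b) = -4 (g(b) = -4 + (5 - 5) = -4 + 0 = -4)
D(W, Q) = 3 + W (D(W, Q) = W + 3 = 3 + W)
(D(g(-3), M(0, 3))*d)*33 = ((3 - 4)*28)*33 = -1*28*33 = -28*33 = -924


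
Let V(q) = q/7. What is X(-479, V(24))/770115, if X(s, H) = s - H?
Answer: -3377/5390805 ≈ -0.00062644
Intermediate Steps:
V(q) = q/7 (V(q) = q*(⅐) = q/7)
X(-479, V(24))/770115 = (-479 - 24/7)/770115 = (-479 - 1*24/7)*(1/770115) = (-479 - 24/7)*(1/770115) = -3377/7*1/770115 = -3377/5390805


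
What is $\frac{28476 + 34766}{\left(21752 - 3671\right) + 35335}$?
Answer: $\frac{31621}{26708} \approx 1.184$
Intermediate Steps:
$\frac{28476 + 34766}{\left(21752 - 3671\right) + 35335} = \frac{63242}{\left(21752 - 3671\right) + 35335} = \frac{63242}{18081 + 35335} = \frac{63242}{53416} = 63242 \cdot \frac{1}{53416} = \frac{31621}{26708}$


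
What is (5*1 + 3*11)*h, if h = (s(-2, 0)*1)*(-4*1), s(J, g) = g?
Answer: 0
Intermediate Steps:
h = 0 (h = (0*1)*(-4*1) = 0*(-4) = 0)
(5*1 + 3*11)*h = (5*1 + 3*11)*0 = (5 + 33)*0 = 38*0 = 0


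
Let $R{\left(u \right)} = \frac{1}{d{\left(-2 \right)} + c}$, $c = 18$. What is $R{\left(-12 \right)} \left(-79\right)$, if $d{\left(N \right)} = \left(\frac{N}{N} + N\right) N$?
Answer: $- \frac{79}{20} \approx -3.95$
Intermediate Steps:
$d{\left(N \right)} = N \left(1 + N\right)$ ($d{\left(N \right)} = \left(1 + N\right) N = N \left(1 + N\right)$)
$R{\left(u \right)} = \frac{1}{20}$ ($R{\left(u \right)} = \frac{1}{- 2 \left(1 - 2\right) + 18} = \frac{1}{\left(-2\right) \left(-1\right) + 18} = \frac{1}{2 + 18} = \frac{1}{20}$)
$R{\left(-12 \right)} \left(-79\right) = \frac{1}{20} \left(-79\right) = - \frac{79}{20}$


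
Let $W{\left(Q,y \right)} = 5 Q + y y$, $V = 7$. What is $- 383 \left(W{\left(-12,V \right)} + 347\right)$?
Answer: $-128688$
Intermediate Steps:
$W{\left(Q,y \right)} = y^{2} + 5 Q$ ($W{\left(Q,y \right)} = 5 Q + y^{2} = y^{2} + 5 Q$)
$- 383 \left(W{\left(-12,V \right)} + 347\right) = - 383 \left(\left(7^{2} + 5 \left(-12\right)\right) + 347\right) = - 383 \left(\left(49 - 60\right) + 347\right) = - 383 \left(-11 + 347\right) = \left(-383\right) 336 = -128688$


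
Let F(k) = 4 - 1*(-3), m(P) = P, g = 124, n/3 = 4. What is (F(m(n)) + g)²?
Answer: 17161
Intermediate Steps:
n = 12 (n = 3*4 = 12)
F(k) = 7 (F(k) = 4 + 3 = 7)
(F(m(n)) + g)² = (7 + 124)² = 131² = 17161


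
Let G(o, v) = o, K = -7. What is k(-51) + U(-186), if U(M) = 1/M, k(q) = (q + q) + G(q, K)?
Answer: -28459/186 ≈ -153.01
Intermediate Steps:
k(q) = 3*q (k(q) = (q + q) + q = 2*q + q = 3*q)
k(-51) + U(-186) = 3*(-51) + 1/(-186) = -153 - 1/186 = -28459/186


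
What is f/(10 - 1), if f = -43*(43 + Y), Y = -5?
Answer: -1634/9 ≈ -181.56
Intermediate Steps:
f = -1634 (f = -43*(43 - 5) = -43*38 = -1634)
f/(10 - 1) = -1634/(10 - 1) = -1634/9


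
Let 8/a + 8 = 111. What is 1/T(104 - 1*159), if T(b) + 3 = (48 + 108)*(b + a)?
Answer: -103/882801 ≈ -0.00011667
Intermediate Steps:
a = 8/103 (a = 8/(-8 + 111) = 8/103 ≈ 0.077670)
T(b) = 939/103 + 156*b (T(b) = -3 + (48 + 108)*(b + 8/103) = -3 + 156*(8/103 + b) = -3 + (1248/103 + 156*b) = 939/103 + 156*b)
1/T(104 - 1*159) = 1/(939/103 + 156*(104 - 1*159)) = 1/(939/103 + 156*(104 - 159)) = 1/(939/103 + 156*(-55)) = 1/(939/103 - 8580) = 1/(-882801/103) = -103/882801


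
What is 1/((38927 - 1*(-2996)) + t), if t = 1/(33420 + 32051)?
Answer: 65471/2744740734 ≈ 2.3853e-5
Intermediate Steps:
t = 1/65471 ≈ 1.5274e-5
1/((38927 - 1*(-2996)) + t) = 1/((38927 - 1*(-2996)) + 1/65471) = 1/((38927 + 2996) + 1/65471) = 1/(41923 + 1/65471) = 1/(2744740734/65471) = 65471/2744740734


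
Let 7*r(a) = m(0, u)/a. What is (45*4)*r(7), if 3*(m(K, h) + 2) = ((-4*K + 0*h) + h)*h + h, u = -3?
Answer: 0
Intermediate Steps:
m(K, h) = -2 + h/3 + h*(h - 4*K)/3 (m(K, h) = -2 + (((-4*K + 0*h) + h)*h + h)/3 = -2 + (((-4*K + 0) + h)*h + h)/3 = -2 + ((-4*K + h)*h + h)/3 = -2 + ((h - 4*K)*h + h)/3 = -2 + (h*(h - 4*K) + h)/3 = -2 + (h + h*(h - 4*K))/3 = -2 + (h/3 + h*(h - 4*K)/3) = -2 + h/3 + h*(h - 4*K)/3)
r(a) = 0 (r(a) = ((-2 + (⅓)*(-3) + (⅓)*(-3)² - 4/3*0*(-3))/a)/7 = ((-2 - 1 + (⅓)*9 + 0)/a)/7 = ((-2 - 1 + 3 + 0)/a)/7 = (0/a)/7 = (⅐)*0 = 0)
(45*4)*r(7) = (45*4)*0 = 180*0 = 0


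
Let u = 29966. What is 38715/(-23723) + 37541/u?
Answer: -269548547/710883418 ≈ -0.37917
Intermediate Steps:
38715/(-23723) + 37541/u = 38715/(-23723) + 37541/29966 = 38715*(-1/23723) + 37541*(1/29966) = -38715/23723 + 37541/29966 = -269548547/710883418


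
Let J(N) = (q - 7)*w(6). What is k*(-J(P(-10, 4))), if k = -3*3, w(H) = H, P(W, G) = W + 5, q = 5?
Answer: -108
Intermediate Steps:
P(W, G) = 5 + W
k = -9
J(N) = -12 (J(N) = (5 - 7)*6 = -2*6 = -12)
k*(-J(P(-10, 4))) = -(-9)*(-12) = -9*12 = -108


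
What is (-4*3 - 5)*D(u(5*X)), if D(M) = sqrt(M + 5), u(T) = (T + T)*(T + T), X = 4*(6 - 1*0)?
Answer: -17*sqrt(57605) ≈ -4080.2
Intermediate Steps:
X = 24 (X = 4*(6 + 0) = 4*6 = 24)
u(T) = 4*T**2 (u(T) = (2*T)*(2*T) = 4*T**2)
D(M) = sqrt(5 + M)
(-4*3 - 5)*D(u(5*X)) = (-4*3 - 5)*sqrt(5 + 4*(5*24)**2) = (-12 - 5)*sqrt(5 + 4*120**2) = -17*sqrt(5 + 4*14400) = -17*sqrt(5 + 57600) = -17*sqrt(57605)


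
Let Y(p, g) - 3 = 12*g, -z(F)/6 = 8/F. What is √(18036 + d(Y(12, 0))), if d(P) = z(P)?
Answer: 2*√4505 ≈ 134.24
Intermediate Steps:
z(F) = -48/F
Y(p, g) = 3 + 12*g
d(P) = -48/P
√(18036 + d(Y(12, 0))) = √(18036 - 48/(3 + 12*0)) = √(18036 - 48/(3 + 0)) = √(18036 - 48/3) = √(18036 - 48*⅓) = √(18036 - 16) = √18020 = 2*√4505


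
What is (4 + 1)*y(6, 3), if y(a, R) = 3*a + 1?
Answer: 95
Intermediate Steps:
y(a, R) = 1 + 3*a
(4 + 1)*y(6, 3) = (4 + 1)*(1 + 3*6) = 5*(1 + 18) = 5*19 = 95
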